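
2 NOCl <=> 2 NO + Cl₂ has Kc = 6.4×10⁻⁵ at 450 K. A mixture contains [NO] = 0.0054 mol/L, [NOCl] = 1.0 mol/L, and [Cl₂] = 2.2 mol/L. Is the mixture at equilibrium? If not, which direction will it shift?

Qc = [NO]²·[Cl₂] / [NOCl]² = (0.0054)²·(2.2) / (1.0)² = 6.4×10⁻⁵
Qc = 6.4×10⁻⁵ = Kc; the system is at equilibrium.

yes, at equilibrium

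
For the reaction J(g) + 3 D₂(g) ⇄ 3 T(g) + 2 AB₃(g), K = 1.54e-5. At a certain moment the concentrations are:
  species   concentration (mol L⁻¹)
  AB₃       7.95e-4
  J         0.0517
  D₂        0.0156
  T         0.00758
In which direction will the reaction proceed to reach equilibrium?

Q = [T]³·[AB₃]² / ([J]·[D₂]³) = (0.00758)³·(7.95e-4)² / ((0.0517)·(0.0156)³) = 1.40e-6
Q = 1.40e-6 < K = 1.54e-5, so the forward reaction proceeds.

toward products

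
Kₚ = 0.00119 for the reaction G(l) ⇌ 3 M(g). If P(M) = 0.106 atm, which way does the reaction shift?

no net change (already at equilibrium)

(G is a pure liquid — omitted from Qₚ.)
Qₚ = P(M)³ = (0.106)³ = 0.00119
Qₚ = 0.00119 = Kₚ, so the system is already at equilibrium.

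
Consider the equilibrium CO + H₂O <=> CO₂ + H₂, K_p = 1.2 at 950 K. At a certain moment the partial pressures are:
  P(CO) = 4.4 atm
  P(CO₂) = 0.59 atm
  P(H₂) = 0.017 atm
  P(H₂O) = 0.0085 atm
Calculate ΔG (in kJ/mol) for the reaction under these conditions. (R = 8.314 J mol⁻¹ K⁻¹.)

Q_p = P(CO₂)·P(H₂) / (P(CO)·P(H₂O)) = (0.59)·(0.017) / ((4.4)·(0.0085)) = 0.268
ΔG = RT ln(Q_p/K_p) = (8.314 J mol⁻¹ K⁻¹)(950 K) × ln(0.268/1.2)
   = (7.898 kJ/mol)(-1.499) = -11.8 kJ/mol
ΔG < 0, so the forward reaction is spontaneous (proceeds forward).

ΔG = -11.8 kJ/mol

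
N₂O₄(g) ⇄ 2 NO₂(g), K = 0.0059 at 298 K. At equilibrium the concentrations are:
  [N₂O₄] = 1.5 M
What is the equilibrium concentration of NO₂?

[NO₂] = 0.094 M

At equilibrium, K = [NO₂]² / [N₂O₄] = 0.0059.
([NO₂])² / (1.5) = 0.0059
[NO₂]² = 0.00885 ⇒ [NO₂] = 0.094 M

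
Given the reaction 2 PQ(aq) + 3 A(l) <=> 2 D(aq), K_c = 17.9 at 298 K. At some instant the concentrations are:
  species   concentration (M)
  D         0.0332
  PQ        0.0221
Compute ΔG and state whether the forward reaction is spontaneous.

ΔG = -5.13 kJ/mol; the forward reaction is spontaneous

(A is a pure liquid — omitted from Q_c.)
Q_c = [D]² / [PQ]² = (0.0332)² / (0.0221)² = 2.26
ΔG = RT ln(Q_c/K_c) = (8.314 J mol⁻¹ K⁻¹)(298 K) × ln(2.26/17.9)
   = (2.478 kJ/mol)(-2.069) = -5.13 kJ/mol
ΔG < 0, so the forward reaction is spontaneous (proceeds forward).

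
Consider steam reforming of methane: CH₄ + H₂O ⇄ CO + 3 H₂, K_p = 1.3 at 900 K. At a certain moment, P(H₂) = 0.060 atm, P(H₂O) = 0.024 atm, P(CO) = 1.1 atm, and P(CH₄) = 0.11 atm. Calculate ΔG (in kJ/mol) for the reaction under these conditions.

ΔG = -20.0 kJ/mol

Q_p = P(CO)·P(H₂)³ / (P(CH₄)·P(H₂O)) = (1.1)·(0.060)³ / ((0.11)·(0.024)) = 0.0900
ΔG = RT ln(Q_p/K_p) = (8.314 J mol⁻¹ K⁻¹)(900 K) × ln(0.0900/1.3)
   = (7.483 kJ/mol)(-2.670) = -20.0 kJ/mol
ΔG < 0, so the forward reaction is spontaneous (proceeds forward).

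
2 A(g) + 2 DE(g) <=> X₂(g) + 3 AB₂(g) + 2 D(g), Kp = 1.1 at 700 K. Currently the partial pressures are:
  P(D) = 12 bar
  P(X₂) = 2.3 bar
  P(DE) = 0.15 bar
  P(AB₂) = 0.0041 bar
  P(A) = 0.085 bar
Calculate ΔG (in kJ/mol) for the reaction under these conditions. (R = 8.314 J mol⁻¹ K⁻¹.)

ΔG = -12.0 kJ/mol

Qp = P(X₂)·P(AB₂)³·P(D)² / (P(A)²·P(DE)²) = (2.3)·(0.0041)³·(12)² / ((0.085)²·(0.15)²) = 0.140
ΔG = RT ln(Qp/Kp) = (8.314 J mol⁻¹ K⁻¹)(700 K) × ln(0.140/1.1)
   = (5.820 kJ/mol)(-2.061) = -12.0 kJ/mol
ΔG < 0, so the forward reaction is spontaneous (proceeds forward).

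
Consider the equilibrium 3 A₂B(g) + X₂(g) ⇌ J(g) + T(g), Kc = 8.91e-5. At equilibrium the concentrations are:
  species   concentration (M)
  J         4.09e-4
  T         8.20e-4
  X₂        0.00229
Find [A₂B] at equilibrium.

[A₂B] = 1.18 M

At equilibrium, Kc = [J]·[T] / ([A₂B]³·[X₂]) = 8.91e-5.
(4.09e-4)·(8.20e-4) / (([A₂B])³·(0.00229)) = 8.91e-5
[A₂B]³ = 1.64 ⇒ [A₂B] = 1.18 M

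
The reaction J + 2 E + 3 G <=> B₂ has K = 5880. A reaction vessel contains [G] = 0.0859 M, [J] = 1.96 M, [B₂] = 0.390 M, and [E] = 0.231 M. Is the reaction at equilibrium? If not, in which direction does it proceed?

Q = [B₂] / ([J]·[E]²·[G]³) = (0.390) / ((1.96)·(0.231)²·(0.0859)³) = 5880
Q = 5880 = K, so the system is already at equilibrium.

neither direction; the system is at equilibrium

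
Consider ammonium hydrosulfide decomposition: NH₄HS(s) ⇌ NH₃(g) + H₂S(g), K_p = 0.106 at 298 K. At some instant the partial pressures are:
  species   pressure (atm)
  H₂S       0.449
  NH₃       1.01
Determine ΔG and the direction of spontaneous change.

(NH₄HS is a pure solid — omitted from Q_p.)
Q_p = P(NH₃)·P(H₂S) = (1.01)·(0.449) = 0.453
ΔG = RT ln(Q_p/K_p) = (8.314 J mol⁻¹ K⁻¹)(298 K) × ln(0.453/0.106)
   = (2.478 kJ/mol)(1.452) = 3.60 kJ/mol
ΔG > 0, so the forward reaction is non-spontaneous (proceeds in reverse).

ΔG = 3.60 kJ/mol; the forward reaction is non-spontaneous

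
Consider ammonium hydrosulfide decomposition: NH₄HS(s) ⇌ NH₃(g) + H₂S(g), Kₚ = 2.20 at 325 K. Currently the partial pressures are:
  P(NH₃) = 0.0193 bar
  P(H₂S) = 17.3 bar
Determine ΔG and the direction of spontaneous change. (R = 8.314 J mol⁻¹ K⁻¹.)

(NH₄HS is a pure solid — omitted from Qₚ.)
Qₚ = P(NH₃)·P(H₂S) = (0.0193)·(17.3) = 0.334
ΔG = RT ln(Qₚ/Kₚ) = (8.314 J mol⁻¹ K⁻¹)(325 K) × ln(0.334/2.20)
   = (2.702 kJ/mol)(-1.885) = -5.09 kJ/mol
ΔG < 0, so the forward reaction is spontaneous (proceeds forward).

ΔG = -5.09 kJ/mol; the forward reaction is spontaneous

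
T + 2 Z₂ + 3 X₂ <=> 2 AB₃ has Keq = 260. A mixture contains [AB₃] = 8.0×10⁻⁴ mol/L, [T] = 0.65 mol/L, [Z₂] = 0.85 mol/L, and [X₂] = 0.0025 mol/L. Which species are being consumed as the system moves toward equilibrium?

T, Z₂, X₂ (reactants)

Q = [AB₃]² / ([T]·[Z₂]²·[X₂]³) = (8.0×10⁻⁴)² / ((0.65)·(0.85)²·(0.0025)³) = 87
Q = 87 < Keq = 260: net forward reaction.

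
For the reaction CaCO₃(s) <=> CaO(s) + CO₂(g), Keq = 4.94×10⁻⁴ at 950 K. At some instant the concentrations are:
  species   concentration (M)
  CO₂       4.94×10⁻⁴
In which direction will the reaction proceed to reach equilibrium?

no net change (already at equilibrium)

(CaCO₃, CaO are pure solids — omitted from Q.)
Q = [CO₂] = 4.94×10⁻⁴
Q = 4.94×10⁻⁴ = Keq, so the system is already at equilibrium.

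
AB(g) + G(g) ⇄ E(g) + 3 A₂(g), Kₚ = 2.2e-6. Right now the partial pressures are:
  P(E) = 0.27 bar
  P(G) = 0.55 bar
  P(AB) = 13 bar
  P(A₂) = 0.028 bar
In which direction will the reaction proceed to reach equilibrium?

Qₚ = P(E)·P(A₂)³ / (P(AB)·P(G)) = (0.27)·(0.028)³ / ((13)·(0.55)) = 8.3e-7
Qₚ = 8.3e-7 < Kₚ = 2.2e-6, so the forward reaction proceeds.

toward products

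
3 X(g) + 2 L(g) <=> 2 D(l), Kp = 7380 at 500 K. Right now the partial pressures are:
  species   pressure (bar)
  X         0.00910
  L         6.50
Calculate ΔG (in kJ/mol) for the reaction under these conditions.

ΔG = 6.02 kJ/mol

(D is a pure liquid — omitted from Qp.)
Qp = 1 / (P(X)³·P(L)²) = 1 / ((0.00910)³·(6.50)²) = 31400
ΔG = RT ln(Qp/Kp) = (8.314 J mol⁻¹ K⁻¹)(500 K) × ln(31400/7380)
   = (4.157 kJ/mol)(1.448) = 6.02 kJ/mol
ΔG > 0, so the forward reaction is non-spontaneous (proceeds in reverse).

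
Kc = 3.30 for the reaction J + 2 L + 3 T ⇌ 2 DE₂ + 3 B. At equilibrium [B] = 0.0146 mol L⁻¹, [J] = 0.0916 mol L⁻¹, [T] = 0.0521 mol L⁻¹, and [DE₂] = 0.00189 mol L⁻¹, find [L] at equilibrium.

At equilibrium, Kc = [DE₂]²·[B]³ / ([J]·[L]²·[T]³) = 3.30.
(0.00189)²·(0.0146)³ / ((0.0916)·([L])²·(0.0521)³) = 3.30
[L]² = 2.60×10⁻⁷ ⇒ [L] = 5.10×10⁻⁴ mol L⁻¹

[L] = 5.10×10⁻⁴ mol L⁻¹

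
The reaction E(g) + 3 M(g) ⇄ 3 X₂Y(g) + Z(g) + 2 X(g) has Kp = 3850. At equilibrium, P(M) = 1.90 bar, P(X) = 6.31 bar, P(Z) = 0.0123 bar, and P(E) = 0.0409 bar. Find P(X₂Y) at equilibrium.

P(X₂Y) = 13.0 bar

At equilibrium, Kp = P(X₂Y)³·P(Z)·P(X)² / (P(E)·P(M)³) = 3850.
(P(X₂Y))³·(0.0123)·(6.31)² / ((0.0409)·(1.90)³) = 3850
P(X₂Y)³ = 2210 ⇒ P(X₂Y) = 13.0 bar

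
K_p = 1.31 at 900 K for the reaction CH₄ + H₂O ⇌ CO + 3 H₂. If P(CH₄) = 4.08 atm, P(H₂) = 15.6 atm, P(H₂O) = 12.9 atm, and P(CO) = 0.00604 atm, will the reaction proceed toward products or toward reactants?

Q_p = P(CO)·P(H₂)³ / (P(CH₄)·P(H₂O)) = (0.00604)·(15.6)³ / ((4.08)·(12.9)) = 0.436
Q_p = 0.436 < K_p = 1.31, so the forward reaction proceeds.

in the forward direction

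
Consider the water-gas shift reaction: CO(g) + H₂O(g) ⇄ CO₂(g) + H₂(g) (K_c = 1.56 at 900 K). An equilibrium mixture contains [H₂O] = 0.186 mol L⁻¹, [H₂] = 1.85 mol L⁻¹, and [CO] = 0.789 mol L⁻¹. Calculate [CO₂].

[CO₂] = 0.124 mol L⁻¹

At equilibrium, K_c = [CO₂]·[H₂] / ([CO]·[H₂O]) = 1.56.
([CO₂])·(1.85) / ((0.789)·(0.186)) = 1.56
[CO₂] = 0.124 mol L⁻¹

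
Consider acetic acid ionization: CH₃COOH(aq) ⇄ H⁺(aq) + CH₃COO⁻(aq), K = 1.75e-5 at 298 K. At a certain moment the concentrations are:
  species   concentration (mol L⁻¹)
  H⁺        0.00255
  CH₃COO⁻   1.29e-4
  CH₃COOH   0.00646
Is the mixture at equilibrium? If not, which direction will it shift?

Q = [H⁺]·[CH₃COO⁻] / [CH₃COOH] = (0.00255)·(1.29e-4) / (0.00646) = 5.09e-5
Q = 5.09e-5 > K = 1.75e-5: net reverse reaction.

no; Q > K, reaction proceeds in reverse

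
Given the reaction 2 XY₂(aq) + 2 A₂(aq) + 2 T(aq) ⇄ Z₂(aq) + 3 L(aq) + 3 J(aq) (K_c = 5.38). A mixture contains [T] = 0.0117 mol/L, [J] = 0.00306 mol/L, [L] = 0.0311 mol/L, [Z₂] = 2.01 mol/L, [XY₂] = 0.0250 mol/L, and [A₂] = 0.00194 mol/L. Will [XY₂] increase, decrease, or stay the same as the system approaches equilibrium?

stay the same

Q_c = [Z₂]·[L]³·[J]³ / ([XY₂]²·[A₂]²·[T]²) = (2.01)·(0.0311)³·(0.00306)³ / ((0.0250)²·(0.00194)²·(0.0117)²) = 5.38
Q_c = 5.38 = K_c; the system is at equilibrium.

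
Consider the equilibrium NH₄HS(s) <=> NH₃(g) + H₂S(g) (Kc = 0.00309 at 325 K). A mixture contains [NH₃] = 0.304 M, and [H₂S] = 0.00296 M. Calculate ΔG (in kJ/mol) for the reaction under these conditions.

(NH₄HS is a pure solid — omitted from Qc.)
Qc = [NH₃]·[H₂S] = (0.304)·(0.00296) = 9.00×10⁻⁴
ΔG = RT ln(Qc/Kc) = (8.314 J mol⁻¹ K⁻¹)(325 K) × ln(9.00×10⁻⁴/0.00309)
   = (2.702 kJ/mol)(-1.234) = -3.33 kJ/mol
ΔG < 0, so the forward reaction is spontaneous (proceeds forward).

ΔG = -3.33 kJ/mol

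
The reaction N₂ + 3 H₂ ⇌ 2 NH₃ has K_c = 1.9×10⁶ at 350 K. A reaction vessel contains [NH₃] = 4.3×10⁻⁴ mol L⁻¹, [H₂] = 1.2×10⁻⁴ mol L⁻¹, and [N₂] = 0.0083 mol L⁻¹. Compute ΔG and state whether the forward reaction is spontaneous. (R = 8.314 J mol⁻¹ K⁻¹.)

ΔG = 5.57 kJ/mol; the forward reaction is non-spontaneous

Q_c = [NH₃]² / ([N₂]·[H₂]³) = (4.3×10⁻⁴)² / ((0.0083)·(1.2×10⁻⁴)³) = 1.29×10⁷
ΔG = RT ln(Q_c/K_c) = (8.314 J mol⁻¹ K⁻¹)(350 K) × ln(1.29×10⁷/1.9×10⁶)
   = (2.910 kJ/mol)(1.915) = 5.57 kJ/mol
ΔG > 0, so the forward reaction is non-spontaneous (proceeds in reverse).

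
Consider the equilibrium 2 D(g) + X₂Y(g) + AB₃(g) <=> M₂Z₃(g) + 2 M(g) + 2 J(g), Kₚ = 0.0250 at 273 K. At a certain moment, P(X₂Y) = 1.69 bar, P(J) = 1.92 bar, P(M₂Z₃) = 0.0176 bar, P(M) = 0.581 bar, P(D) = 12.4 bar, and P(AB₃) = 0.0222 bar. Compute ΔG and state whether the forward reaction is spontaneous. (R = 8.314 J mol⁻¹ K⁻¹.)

ΔG = -4.28 kJ/mol; the forward reaction is spontaneous

Qₚ = P(M₂Z₃)·P(M)²·P(J)² / (P(D)²·P(X₂Y)·P(AB₃)) = (0.0176)·(0.581)²·(1.92)² / ((12.4)²·(1.69)·(0.0222)) = 0.00380
ΔG = RT ln(Qₚ/Kₚ) = (8.314 J mol⁻¹ K⁻¹)(273 K) × ln(0.00380/0.0250)
   = (2.270 kJ/mol)(-1.884) = -4.28 kJ/mol
ΔG < 0, so the forward reaction is spontaneous (proceeds forward).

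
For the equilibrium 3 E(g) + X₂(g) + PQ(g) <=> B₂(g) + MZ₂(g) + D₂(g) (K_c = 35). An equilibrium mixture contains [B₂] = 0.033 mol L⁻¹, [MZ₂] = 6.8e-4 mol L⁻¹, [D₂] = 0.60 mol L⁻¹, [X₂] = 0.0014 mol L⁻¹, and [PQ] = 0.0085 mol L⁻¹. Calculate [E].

At equilibrium, K_c = [B₂]·[MZ₂]·[D₂] / ([E]³·[X₂]·[PQ]) = 35.
(0.033)·(6.8e-4)·(0.60) / (([E])³·(0.0014)·(0.0085)) = 35
[E]³ = 0.0323 ⇒ [E] = 0.32 mol L⁻¹

[E] = 0.32 mol L⁻¹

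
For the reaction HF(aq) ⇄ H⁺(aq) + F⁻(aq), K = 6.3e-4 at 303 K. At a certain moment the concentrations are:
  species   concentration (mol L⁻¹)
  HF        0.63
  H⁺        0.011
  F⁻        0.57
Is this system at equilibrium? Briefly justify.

Q = [H⁺]·[F⁻] / [HF] = (0.011)·(0.57) / (0.63) = 0.010
Q = 0.010 > K = 6.3e-4: net reverse reaction.

no; Q > K, reaction proceeds in reverse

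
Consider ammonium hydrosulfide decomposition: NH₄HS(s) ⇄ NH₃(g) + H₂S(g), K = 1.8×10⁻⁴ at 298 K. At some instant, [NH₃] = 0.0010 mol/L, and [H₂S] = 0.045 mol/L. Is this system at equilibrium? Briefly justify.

(NH₄HS is a pure solid — omitted from Q.)
Q = [NH₃]·[H₂S] = (0.0010)·(0.045) = 4.5×10⁻⁵
Q = 4.5×10⁻⁵ < K = 1.8×10⁻⁴: net forward reaction.

no; Q < K, reaction proceeds forward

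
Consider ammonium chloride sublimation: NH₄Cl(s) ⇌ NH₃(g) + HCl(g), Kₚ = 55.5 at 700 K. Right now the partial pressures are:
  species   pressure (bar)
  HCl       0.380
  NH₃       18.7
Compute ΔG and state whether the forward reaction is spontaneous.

ΔG = -12.0 kJ/mol; the forward reaction is spontaneous

(NH₄Cl is a pure solid — omitted from Qₚ.)
Qₚ = P(NH₃)·P(HCl) = (18.7)·(0.380) = 7.11
ΔG = RT ln(Qₚ/Kₚ) = (8.314 J mol⁻¹ K⁻¹)(700 K) × ln(7.11/55.5)
   = (5.820 kJ/mol)(-2.055) = -12.0 kJ/mol
ΔG < 0, so the forward reaction is spontaneous (proceeds forward).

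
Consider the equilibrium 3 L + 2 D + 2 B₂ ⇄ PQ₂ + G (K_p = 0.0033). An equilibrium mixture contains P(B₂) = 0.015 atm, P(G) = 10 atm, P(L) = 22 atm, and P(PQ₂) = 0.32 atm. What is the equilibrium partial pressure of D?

At equilibrium, K_p = P(PQ₂)·P(G) / (P(L)³·P(D)²·P(B₂)²) = 0.0033.
(0.32)·(10) / ((22)³·(P(D))²·(0.015)²) = 0.0033
P(D)² = 405 ⇒ P(D) = 20 atm

P(D) = 20 atm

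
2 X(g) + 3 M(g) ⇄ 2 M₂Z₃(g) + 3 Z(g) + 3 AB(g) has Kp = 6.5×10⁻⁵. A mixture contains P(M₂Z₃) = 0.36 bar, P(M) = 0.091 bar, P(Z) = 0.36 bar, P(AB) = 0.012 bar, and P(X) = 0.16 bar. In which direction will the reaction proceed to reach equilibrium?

in the reverse direction

Qp = P(M₂Z₃)²·P(Z)³·P(AB)³ / (P(X)²·P(M)³) = (0.36)²·(0.36)³·(0.012)³ / ((0.16)²·(0.091)³) = 5.4×10⁻⁴
Qp = 5.4×10⁻⁴ > Kp = 6.5×10⁻⁵, so the reverse reaction proceeds.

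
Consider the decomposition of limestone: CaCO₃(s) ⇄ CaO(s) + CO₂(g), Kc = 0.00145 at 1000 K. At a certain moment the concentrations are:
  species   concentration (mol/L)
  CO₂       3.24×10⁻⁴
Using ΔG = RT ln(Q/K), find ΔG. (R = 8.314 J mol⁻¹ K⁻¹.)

(CaCO₃, CaO are pure solids — omitted from Qc.)
Qc = [CO₂] = 3.24×10⁻⁴
ΔG = RT ln(Qc/Kc) = (8.314 J mol⁻¹ K⁻¹)(1000 K) × ln(3.24×10⁻⁴/0.00145)
   = (8.314 kJ/mol)(-1.499) = -12.5 kJ/mol
ΔG < 0, so the forward reaction is spontaneous (proceeds forward).

ΔG = -12.5 kJ/mol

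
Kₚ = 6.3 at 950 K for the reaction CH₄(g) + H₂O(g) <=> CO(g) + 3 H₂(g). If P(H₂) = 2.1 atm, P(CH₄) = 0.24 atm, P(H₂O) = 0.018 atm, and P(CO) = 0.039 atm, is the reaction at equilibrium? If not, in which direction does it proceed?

Qₚ = P(CO)·P(H₂)³ / (P(CH₄)·P(H₂O)) = (0.039)·(2.1)³ / ((0.24)·(0.018)) = 84
Qₚ = 84 > Kₚ = 6.3, so the reverse reaction proceeds.

reverse (toward reactants)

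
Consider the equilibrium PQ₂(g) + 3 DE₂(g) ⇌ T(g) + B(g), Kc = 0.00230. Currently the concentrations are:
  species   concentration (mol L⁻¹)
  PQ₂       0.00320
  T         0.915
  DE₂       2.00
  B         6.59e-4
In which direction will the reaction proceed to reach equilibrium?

Qc = [T]·[B] / ([PQ₂]·[DE₂]³) = (0.915)·(6.59e-4) / ((0.00320)·(2.00)³) = 0.0236
Qc = 0.0236 > Kc = 0.00230, so the reverse reaction proceeds.

toward reactants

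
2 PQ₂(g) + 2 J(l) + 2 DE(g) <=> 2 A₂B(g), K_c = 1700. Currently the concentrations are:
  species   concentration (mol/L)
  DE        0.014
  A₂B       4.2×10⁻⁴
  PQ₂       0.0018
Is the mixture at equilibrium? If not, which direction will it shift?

(J is a pure liquid — omitted from Q_c.)
Q_c = [A₂B]² / ([PQ₂]²·[DE]²) = (4.2×10⁻⁴)² / ((0.0018)²·(0.014)²) = 280
Q_c = 280 < K_c = 1700: net forward reaction.

no; Q < K, reaction proceeds forward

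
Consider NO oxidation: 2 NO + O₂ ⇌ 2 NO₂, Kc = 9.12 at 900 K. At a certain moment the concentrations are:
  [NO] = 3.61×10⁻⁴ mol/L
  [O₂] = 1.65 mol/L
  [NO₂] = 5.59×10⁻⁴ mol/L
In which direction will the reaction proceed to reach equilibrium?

forward (toward products)

Qc = [NO₂]² / ([NO]²·[O₂]) = (5.59×10⁻⁴)² / ((3.61×10⁻⁴)²·(1.65)) = 1.45
Qc = 1.45 < Kc = 9.12, so the forward reaction proceeds.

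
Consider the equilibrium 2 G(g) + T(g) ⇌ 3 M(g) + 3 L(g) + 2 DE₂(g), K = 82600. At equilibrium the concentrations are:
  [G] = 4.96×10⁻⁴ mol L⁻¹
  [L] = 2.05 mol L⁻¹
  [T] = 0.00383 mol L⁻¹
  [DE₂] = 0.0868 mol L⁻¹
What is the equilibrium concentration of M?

[M] = 0.106 mol L⁻¹

At equilibrium, K = [M]³·[L]³·[DE₂]² / ([G]²·[T]) = 82600.
([M])³·(2.05)³·(0.0868)² / ((4.96×10⁻⁴)²·(0.00383)) = 82600
[M]³ = 0.00120 ⇒ [M] = 0.106 mol L⁻¹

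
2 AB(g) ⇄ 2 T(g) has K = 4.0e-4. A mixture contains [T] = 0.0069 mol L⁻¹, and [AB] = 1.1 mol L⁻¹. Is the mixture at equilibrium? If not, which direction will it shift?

Q = [T]² / [AB]² = (0.0069)² / (1.1)² = 3.9e-5
Q = 3.9e-5 < K = 4.0e-4: net forward reaction.

no; Q < K, reaction proceeds forward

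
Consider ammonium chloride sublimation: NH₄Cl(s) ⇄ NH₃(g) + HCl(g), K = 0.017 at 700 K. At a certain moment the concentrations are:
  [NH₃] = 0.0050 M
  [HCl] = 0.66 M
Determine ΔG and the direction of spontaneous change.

(NH₄Cl is a pure solid — omitted from Q.)
Q = [NH₃]·[HCl] = (0.0050)·(0.66) = 0.00330
ΔG = RT ln(Q/K) = (8.314 J mol⁻¹ K⁻¹)(700 K) × ln(0.00330/0.017)
   = (5.820 kJ/mol)(-1.639) = -9.54 kJ/mol
ΔG < 0, so the forward reaction is spontaneous (proceeds forward).

ΔG = -9.54 kJ/mol; the forward reaction is spontaneous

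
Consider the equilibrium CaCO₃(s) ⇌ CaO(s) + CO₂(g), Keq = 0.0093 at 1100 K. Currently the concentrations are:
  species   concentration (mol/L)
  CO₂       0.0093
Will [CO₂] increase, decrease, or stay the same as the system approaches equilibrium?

stay the same

(CaCO₃, CaO are pure solids — omitted from Q.)
Q = [CO₂] = 0.0093
Q = 0.0093 = Keq; the system is at equilibrium.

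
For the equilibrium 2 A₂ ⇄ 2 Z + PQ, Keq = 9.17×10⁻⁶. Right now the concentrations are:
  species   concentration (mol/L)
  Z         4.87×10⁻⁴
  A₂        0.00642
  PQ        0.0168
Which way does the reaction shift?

toward reactants

Q = [Z]²·[PQ] / [A₂]² = (4.87×10⁻⁴)²·(0.0168) / (0.00642)² = 9.67×10⁻⁵
Q = 9.67×10⁻⁵ > Keq = 9.17×10⁻⁶, so the reverse reaction proceeds.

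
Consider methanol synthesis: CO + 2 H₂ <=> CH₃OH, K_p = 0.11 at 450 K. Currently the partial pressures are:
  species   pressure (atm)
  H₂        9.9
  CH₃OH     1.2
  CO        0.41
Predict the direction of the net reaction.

to the right

Q_p = P(CH₃OH) / (P(CO)·P(H₂)²) = (1.2) / ((0.41)·(9.9)²) = 0.030
Q_p = 0.030 < K_p = 0.11, so the forward reaction proceeds.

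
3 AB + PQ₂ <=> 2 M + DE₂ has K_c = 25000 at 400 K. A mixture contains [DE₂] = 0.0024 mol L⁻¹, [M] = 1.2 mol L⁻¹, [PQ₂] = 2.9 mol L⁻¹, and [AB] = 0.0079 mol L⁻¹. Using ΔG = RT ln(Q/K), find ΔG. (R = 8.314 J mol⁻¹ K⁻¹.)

ΔG = -7.77 kJ/mol

Q_c = [M]²·[DE₂] / ([AB]³·[PQ₂]) = (1.2)²·(0.0024) / ((0.0079)³·(2.9)) = 2420
ΔG = RT ln(Q_c/K_c) = (8.314 J mol⁻¹ K⁻¹)(400 K) × ln(2420/25000)
   = (3.326 kJ/mol)(-2.335) = -7.77 kJ/mol
ΔG < 0, so the forward reaction is spontaneous (proceeds forward).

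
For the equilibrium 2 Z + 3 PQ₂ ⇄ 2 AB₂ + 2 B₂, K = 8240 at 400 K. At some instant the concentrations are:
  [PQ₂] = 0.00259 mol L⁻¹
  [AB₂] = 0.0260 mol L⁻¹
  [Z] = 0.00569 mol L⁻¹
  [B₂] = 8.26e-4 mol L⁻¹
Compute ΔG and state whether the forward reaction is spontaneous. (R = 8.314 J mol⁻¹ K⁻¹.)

ΔG = -7.67 kJ/mol; the forward reaction is spontaneous

Q = [AB₂]²·[B₂]² / ([Z]²·[PQ₂]³) = (0.0260)²·(8.26e-4)² / ((0.00569)²·(0.00259)³) = 820
ΔG = RT ln(Q/K) = (8.314 J mol⁻¹ K⁻¹)(400 K) × ln(820/8240)
   = (3.326 kJ/mol)(-2.307) = -7.67 kJ/mol
ΔG < 0, so the forward reaction is spontaneous (proceeds forward).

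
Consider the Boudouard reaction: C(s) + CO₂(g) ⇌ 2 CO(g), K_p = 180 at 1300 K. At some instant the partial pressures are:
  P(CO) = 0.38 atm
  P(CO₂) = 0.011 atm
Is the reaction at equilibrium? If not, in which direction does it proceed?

(C is a pure solid — omitted from Q_p.)
Q_p = P(CO)² / P(CO₂) = (0.38)² / (0.011) = 13
Q_p = 13 < K_p = 180, so the forward reaction proceeds.

forward (toward products)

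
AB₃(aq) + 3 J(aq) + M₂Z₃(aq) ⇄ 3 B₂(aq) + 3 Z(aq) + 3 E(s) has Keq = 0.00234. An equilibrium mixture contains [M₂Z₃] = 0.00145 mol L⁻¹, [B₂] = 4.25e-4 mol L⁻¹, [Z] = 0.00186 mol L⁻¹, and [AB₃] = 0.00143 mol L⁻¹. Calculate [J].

[J] = 4.67e-4 mol L⁻¹

(E is a pure solid — omitted from Keq.)
At equilibrium, Keq = [B₂]³·[Z]³ / ([AB₃]·[J]³·[M₂Z₃]) = 0.00234.
(4.25e-4)³·(0.00186)³ / ((0.00143)·([J])³·(0.00145)) = 0.00234
[J]³ = 1.02e-10 ⇒ [J] = 4.67e-4 mol L⁻¹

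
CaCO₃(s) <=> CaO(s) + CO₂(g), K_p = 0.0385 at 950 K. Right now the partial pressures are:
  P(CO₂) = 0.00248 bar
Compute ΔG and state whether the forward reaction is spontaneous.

(CaCO₃, CaO are pure solids — omitted from Q_p.)
Q_p = P(CO₂) = 0.00248
ΔG = RT ln(Q_p/K_p) = (8.314 J mol⁻¹ K⁻¹)(950 K) × ln(0.00248/0.0385)
   = (7.898 kJ/mol)(-2.742) = -21.7 kJ/mol
ΔG < 0, so the forward reaction is spontaneous (proceeds forward).

ΔG = -21.7 kJ/mol; the forward reaction is spontaneous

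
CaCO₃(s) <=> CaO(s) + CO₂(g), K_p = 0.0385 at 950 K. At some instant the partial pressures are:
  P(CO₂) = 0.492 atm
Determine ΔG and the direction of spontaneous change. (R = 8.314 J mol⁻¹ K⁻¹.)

(CaCO₃, CaO are pure solids — omitted from Q_p.)
Q_p = P(CO₂) = 0.492
ΔG = RT ln(Q_p/K_p) = (8.314 J mol⁻¹ K⁻¹)(950 K) × ln(0.492/0.0385)
   = (7.898 kJ/mol)(2.548) = 20.1 kJ/mol
ΔG > 0, so the forward reaction is non-spontaneous (proceeds in reverse).

ΔG = 20.1 kJ/mol; the forward reaction is non-spontaneous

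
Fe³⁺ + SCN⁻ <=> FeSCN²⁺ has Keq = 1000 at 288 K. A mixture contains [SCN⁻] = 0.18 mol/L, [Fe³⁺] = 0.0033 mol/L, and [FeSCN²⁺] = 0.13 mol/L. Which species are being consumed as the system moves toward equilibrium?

Q = [FeSCN²⁺] / ([Fe³⁺]·[SCN⁻]) = (0.13) / ((0.0033)·(0.18)) = 220
Q = 220 < Keq = 1000: net forward reaction.

Fe³⁺, SCN⁻ (reactants)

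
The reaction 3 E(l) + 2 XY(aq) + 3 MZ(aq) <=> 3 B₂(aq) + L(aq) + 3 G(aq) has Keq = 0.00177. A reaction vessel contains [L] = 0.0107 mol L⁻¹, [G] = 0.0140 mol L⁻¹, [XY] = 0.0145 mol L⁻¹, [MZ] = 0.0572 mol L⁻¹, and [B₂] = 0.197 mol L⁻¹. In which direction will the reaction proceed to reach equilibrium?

(E is a pure liquid — omitted from Q.)
Q = [B₂]³·[L]·[G]³ / ([XY]²·[MZ]³) = (0.197)³·(0.0107)·(0.0140)³ / ((0.0145)²·(0.0572)³) = 0.00570
Q = 0.00570 > Keq = 0.00177, so the reverse reaction proceeds.

reverse (toward reactants)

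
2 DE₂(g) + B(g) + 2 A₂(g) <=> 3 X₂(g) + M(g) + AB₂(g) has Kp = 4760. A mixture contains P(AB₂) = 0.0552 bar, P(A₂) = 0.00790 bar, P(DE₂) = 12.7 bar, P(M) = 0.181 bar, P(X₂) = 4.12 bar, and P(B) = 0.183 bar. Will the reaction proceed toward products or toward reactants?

toward products

Qp = P(X₂)³·P(M)·P(AB₂) / (P(DE₂)²·P(B)·P(A₂)²) = (4.12)³·(0.181)·(0.0552) / ((12.7)²·(0.183)·(0.00790)²) = 379
Qp = 379 < Kp = 4760, so the forward reaction proceeds.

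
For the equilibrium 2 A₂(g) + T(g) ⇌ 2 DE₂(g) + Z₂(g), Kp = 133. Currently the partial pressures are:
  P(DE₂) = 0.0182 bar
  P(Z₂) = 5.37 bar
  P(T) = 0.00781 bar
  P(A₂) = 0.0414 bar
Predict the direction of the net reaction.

Qp = P(DE₂)²·P(Z₂) / (P(A₂)²·P(T)) = (0.0182)²·(5.37) / ((0.0414)²·(0.00781)) = 133
Qp = 133 = Kp, so the system is already at equilibrium.

neither direction; the system is at equilibrium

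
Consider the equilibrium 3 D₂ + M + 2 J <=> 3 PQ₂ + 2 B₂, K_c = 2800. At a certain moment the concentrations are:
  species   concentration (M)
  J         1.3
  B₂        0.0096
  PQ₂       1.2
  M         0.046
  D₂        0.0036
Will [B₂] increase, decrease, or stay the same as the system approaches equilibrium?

decrease

Q_c = [PQ₂]³·[B₂]² / ([D₂]³·[M]·[J]²) = (1.2)³·(0.0096)² / ((0.0036)³·(0.046)·(1.3)²) = 44000
Q_c = 44000 > K_c = 2800: net reverse reaction.
B₂ is a product, so it decreases.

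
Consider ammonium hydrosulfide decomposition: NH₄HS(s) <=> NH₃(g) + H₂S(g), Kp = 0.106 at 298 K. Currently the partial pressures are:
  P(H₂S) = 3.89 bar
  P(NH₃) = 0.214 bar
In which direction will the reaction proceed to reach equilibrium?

reverse (toward reactants)

(NH₄HS is a pure solid — omitted from Qp.)
Qp = P(NH₃)·P(H₂S) = (0.214)·(3.89) = 0.832
Qp = 0.832 > Kp = 0.106, so the reverse reaction proceeds.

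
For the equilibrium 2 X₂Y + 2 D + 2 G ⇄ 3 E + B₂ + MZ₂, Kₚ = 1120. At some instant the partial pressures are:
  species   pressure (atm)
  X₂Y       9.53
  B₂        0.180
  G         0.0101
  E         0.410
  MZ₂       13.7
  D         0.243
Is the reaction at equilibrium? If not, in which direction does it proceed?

Qₚ = P(E)³·P(B₂)·P(MZ₂) / (P(X₂Y)²·P(D)²·P(G)²) = (0.410)³·(0.180)·(13.7) / ((9.53)²·(0.243)²·(0.0101)²) = 311
Qₚ = 311 < Kₚ = 1120, so the forward reaction proceeds.

to the right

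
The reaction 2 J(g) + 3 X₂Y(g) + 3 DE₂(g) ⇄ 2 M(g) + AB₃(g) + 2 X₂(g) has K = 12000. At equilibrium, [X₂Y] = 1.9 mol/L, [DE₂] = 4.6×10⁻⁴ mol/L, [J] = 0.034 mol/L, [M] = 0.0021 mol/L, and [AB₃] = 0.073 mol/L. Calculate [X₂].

[X₂] = 0.17 mol/L

At equilibrium, K = [M]²·[AB₃]·[X₂]² / ([J]²·[X₂Y]³·[DE₂]³) = 12000.
(0.0021)²·(0.073)·([X₂])² / ((0.034)²·(1.9)³·(4.6×10⁻⁴)³) = 12000
[X₂]² = 0.0288 ⇒ [X₂] = 0.17 mol/L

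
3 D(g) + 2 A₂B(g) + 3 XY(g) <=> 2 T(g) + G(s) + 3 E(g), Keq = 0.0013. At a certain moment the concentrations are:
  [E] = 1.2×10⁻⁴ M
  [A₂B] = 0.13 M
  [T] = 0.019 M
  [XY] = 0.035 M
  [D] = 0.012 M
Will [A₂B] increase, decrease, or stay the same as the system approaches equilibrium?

decrease

(G is a pure solid — omitted from Q.)
Q = [T]²·[E]³ / ([D]³·[A₂B]²·[XY]³) = (0.019)²·(1.2×10⁻⁴)³ / ((0.012)³·(0.13)²·(0.035)³) = 5.0×10⁻⁴
Q = 5.0×10⁻⁴ < Keq = 0.0013: net forward reaction.
A₂B is a reactant, so it decreases.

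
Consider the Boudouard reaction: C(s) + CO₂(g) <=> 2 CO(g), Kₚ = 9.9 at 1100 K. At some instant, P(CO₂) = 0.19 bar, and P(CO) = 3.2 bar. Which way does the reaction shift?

(C is a pure solid — omitted from Qₚ.)
Qₚ = P(CO)² / P(CO₂) = (3.2)² / (0.19) = 54
Qₚ = 54 > Kₚ = 9.9, so the reverse reaction proceeds.

reverse (toward reactants)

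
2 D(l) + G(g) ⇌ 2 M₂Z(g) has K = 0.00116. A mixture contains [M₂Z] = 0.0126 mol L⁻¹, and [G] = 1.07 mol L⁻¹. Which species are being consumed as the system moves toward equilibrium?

D, G (reactants)

(D is a pure liquid — omitted from Q.)
Q = [M₂Z]² / [G] = (0.0126)² / (1.07) = 1.48e-4
Q = 1.48e-4 < K = 0.00116: net forward reaction.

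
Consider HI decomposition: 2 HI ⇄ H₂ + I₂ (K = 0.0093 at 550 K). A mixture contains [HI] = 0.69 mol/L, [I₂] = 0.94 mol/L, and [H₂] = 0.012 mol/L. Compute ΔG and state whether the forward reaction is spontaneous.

ΔG = 4.28 kJ/mol; the forward reaction is non-spontaneous

Q = [H₂]·[I₂] / [HI]² = (0.012)·(0.94) / (0.69)² = 0.0237
ΔG = RT ln(Q/K) = (8.314 J mol⁻¹ K⁻¹)(550 K) × ln(0.0237/0.0093)
   = (4.573 kJ/mol)(0.9355) = 4.28 kJ/mol
ΔG > 0, so the forward reaction is non-spontaneous (proceeds in reverse).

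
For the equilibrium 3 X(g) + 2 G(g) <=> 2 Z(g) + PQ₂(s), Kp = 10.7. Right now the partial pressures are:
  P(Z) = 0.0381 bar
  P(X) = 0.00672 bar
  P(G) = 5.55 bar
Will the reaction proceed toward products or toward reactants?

(PQ₂ is a pure solid — omitted from Qp.)
Qp = P(Z)² / (P(X)³·P(G)²) = (0.0381)² / ((0.00672)³·(5.55)²) = 155
Qp = 155 > Kp = 10.7, so the reverse reaction proceeds.

to the left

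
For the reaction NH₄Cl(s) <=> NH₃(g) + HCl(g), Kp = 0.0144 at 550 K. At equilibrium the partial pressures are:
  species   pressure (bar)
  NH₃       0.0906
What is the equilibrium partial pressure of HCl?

(NH₄Cl is a pure solid — omitted from Kp.)
At equilibrium, Kp = P(NH₃)·P(HCl) = 0.0144.
(0.0906)·(P(HCl)) = 0.0144
P(HCl) = 0.159 bar

P(HCl) = 0.159 bar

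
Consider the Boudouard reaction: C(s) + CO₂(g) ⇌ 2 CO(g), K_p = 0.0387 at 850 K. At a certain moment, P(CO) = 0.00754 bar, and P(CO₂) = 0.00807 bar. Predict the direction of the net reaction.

(C is a pure solid — omitted from Q_p.)
Q_p = P(CO)² / P(CO₂) = (0.00754)² / (0.00807) = 0.00704
Q_p = 0.00704 < K_p = 0.0387, so the forward reaction proceeds.

to the right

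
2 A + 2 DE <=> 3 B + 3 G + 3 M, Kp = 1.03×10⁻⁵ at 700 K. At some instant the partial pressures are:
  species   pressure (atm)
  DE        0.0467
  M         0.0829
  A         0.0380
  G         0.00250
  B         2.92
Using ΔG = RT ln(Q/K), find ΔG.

Qp = P(B)³·P(G)³·P(M)³ / (P(A)²·P(DE)²) = (2.92)³·(0.00250)³·(0.0829)³ / ((0.0380)²·(0.0467)²) = 7.04×10⁻⁵
ΔG = RT ln(Qp/Kp) = (8.314 J mol⁻¹ K⁻¹)(700 K) × ln(7.04×10⁻⁵/1.03×10⁻⁵)
   = (5.820 kJ/mol)(1.922) = 11.2 kJ/mol
ΔG > 0, so the forward reaction is non-spontaneous (proceeds in reverse).

ΔG = 11.2 kJ/mol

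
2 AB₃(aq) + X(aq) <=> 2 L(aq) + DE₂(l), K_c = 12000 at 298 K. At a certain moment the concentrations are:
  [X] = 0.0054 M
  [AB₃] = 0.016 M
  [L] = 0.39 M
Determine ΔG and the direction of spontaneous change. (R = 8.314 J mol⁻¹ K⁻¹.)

ΔG = 5.49 kJ/mol; the forward reaction is non-spontaneous

(DE₂ is a pure liquid — omitted from Q_c.)
Q_c = [L]² / ([AB₃]²·[X]) = (0.39)² / ((0.016)²·(0.0054)) = 1.10e5
ΔG = RT ln(Q_c/K_c) = (8.314 J mol⁻¹ K⁻¹)(298 K) × ln(1.10e5/12000)
   = (2.478 kJ/mol)(2.216) = 5.49 kJ/mol
ΔG > 0, so the forward reaction is non-spontaneous (proceeds in reverse).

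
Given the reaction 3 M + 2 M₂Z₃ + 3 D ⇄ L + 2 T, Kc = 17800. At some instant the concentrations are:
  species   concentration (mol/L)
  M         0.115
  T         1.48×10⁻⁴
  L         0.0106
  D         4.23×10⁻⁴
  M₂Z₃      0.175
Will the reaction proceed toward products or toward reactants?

in the reverse direction

Qc = [L]·[T]² / ([M]³·[M₂Z₃]²·[D]³) = (0.0106)·(1.48×10⁻⁴)² / ((0.115)³·(0.175)²·(4.23×10⁻⁴)³) = 65900
Qc = 65900 > Kc = 17800, so the reverse reaction proceeds.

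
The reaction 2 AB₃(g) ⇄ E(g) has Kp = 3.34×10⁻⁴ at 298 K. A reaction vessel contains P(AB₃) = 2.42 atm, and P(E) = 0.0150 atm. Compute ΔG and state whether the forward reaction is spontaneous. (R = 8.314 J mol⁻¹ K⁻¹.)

ΔG = 5.05 kJ/mol; the forward reaction is non-spontaneous

Qp = P(E) / P(AB₃)² = (0.0150) / (2.42)² = 0.00256
ΔG = RT ln(Qp/Kp) = (8.314 J mol⁻¹ K⁻¹)(298 K) × ln(0.00256/3.34×10⁻⁴)
   = (2.478 kJ/mol)(2.037) = 5.05 kJ/mol
ΔG > 0, so the forward reaction is non-spontaneous (proceeds in reverse).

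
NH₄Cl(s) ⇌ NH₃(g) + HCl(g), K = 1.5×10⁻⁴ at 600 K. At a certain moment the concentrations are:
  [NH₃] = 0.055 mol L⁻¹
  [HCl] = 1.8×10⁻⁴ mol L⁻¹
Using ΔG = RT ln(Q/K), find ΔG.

ΔG = -13.6 kJ/mol

(NH₄Cl is a pure solid — omitted from Q.)
Q = [NH₃]·[HCl] = (0.055)·(1.8×10⁻⁴) = 9.90×10⁻⁶
ΔG = RT ln(Q/K) = (8.314 J mol⁻¹ K⁻¹)(600 K) × ln(9.90×10⁻⁶/1.5×10⁻⁴)
   = (4.988 kJ/mol)(-2.718) = -13.6 kJ/mol
ΔG < 0, so the forward reaction is spontaneous (proceeds forward).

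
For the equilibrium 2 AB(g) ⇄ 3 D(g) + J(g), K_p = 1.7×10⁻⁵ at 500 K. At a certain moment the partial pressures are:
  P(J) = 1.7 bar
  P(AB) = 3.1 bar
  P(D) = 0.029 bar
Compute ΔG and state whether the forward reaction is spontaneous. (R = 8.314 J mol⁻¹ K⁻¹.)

ΔG = -5.70 kJ/mol; the forward reaction is spontaneous

Q_p = P(D)³·P(J) / P(AB)² = (0.029)³·(1.7) / (3.1)² = 4.31×10⁻⁶
ΔG = RT ln(Q_p/K_p) = (8.314 J mol⁻¹ K⁻¹)(500 K) × ln(4.31×10⁻⁶/1.7×10⁻⁵)
   = (4.157 kJ/mol)(-1.372) = -5.70 kJ/mol
ΔG < 0, so the forward reaction is spontaneous (proceeds forward).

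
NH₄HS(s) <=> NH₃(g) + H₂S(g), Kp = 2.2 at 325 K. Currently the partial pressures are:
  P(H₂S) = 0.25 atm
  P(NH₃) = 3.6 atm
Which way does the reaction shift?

(NH₄HS is a pure solid — omitted from Qp.)
Qp = P(NH₃)·P(H₂S) = (3.6)·(0.25) = 0.90
Qp = 0.90 < Kp = 2.2, so the forward reaction proceeds.

forward (toward products)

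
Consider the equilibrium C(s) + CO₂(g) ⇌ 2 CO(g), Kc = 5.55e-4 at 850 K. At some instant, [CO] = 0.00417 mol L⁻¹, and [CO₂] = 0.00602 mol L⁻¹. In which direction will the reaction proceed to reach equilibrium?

toward reactants

(C is a pure solid — omitted from Qc.)
Qc = [CO]² / [CO₂] = (0.00417)² / (0.00602) = 0.00289
Qc = 0.00289 > Kc = 5.55e-4, so the reverse reaction proceeds.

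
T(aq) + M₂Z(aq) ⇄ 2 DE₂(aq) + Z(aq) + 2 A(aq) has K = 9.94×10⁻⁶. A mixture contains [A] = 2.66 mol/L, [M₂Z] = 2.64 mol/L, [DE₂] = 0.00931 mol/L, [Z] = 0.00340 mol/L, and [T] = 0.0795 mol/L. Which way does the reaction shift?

Q = [DE₂]²·[Z]·[A]² / ([T]·[M₂Z]) = (0.00931)²·(0.00340)·(2.66)² / ((0.0795)·(2.64)) = 9.94×10⁻⁶
Q = 9.94×10⁻⁶ = K, so the system is already at equilibrium.

at equilibrium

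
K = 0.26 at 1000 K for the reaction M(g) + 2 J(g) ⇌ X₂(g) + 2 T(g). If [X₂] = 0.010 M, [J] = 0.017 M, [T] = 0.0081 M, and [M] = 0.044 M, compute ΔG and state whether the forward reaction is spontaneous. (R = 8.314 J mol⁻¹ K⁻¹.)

ΔG = -13.4 kJ/mol; the forward reaction is spontaneous

Q = [X₂]·[T]² / ([M]·[J]²) = (0.010)·(0.0081)² / ((0.044)·(0.017)²) = 0.0516
ΔG = RT ln(Q/K) = (8.314 J mol⁻¹ K⁻¹)(1000 K) × ln(0.0516/0.26)
   = (8.314 kJ/mol)(-1.617) = -13.4 kJ/mol
ΔG < 0, so the forward reaction is spontaneous (proceeds forward).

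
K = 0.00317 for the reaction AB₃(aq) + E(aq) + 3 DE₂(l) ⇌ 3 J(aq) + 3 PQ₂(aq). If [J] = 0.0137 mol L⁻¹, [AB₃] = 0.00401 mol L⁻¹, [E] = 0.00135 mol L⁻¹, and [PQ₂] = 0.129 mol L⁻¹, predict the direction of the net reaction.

toward products

(DE₂ is a pure liquid — omitted from Q.)
Q = [J]³·[PQ₂]³ / ([AB₃]·[E]) = (0.0137)³·(0.129)³ / ((0.00401)·(0.00135)) = 0.00102
Q = 0.00102 < K = 0.00317, so the forward reaction proceeds.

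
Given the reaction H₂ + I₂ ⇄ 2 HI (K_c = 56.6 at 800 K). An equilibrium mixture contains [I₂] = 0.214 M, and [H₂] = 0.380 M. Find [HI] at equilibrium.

At equilibrium, K_c = [HI]² / ([H₂]·[I₂]) = 56.6.
([HI])² / ((0.380)·(0.214)) = 56.6
[HI]² = 4.60 ⇒ [HI] = 2.15 M

[HI] = 2.15 M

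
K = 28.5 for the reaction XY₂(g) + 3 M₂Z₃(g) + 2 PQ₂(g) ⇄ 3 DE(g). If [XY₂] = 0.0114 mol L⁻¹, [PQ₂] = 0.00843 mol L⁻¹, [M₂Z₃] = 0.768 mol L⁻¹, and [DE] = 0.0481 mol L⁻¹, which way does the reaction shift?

Q = [DE]³ / ([XY₂]·[M₂Z₃]³·[PQ₂]²) = (0.0481)³ / ((0.0114)·(0.768)³·(0.00843)²) = 303
Q = 303 > K = 28.5, so the reverse reaction proceeds.

reverse (toward reactants)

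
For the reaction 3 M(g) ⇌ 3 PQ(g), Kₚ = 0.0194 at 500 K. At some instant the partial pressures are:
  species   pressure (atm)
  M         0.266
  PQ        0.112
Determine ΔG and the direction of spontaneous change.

Qₚ = P(PQ)³ / P(M)³ = (0.112)³ / (0.266)³ = 0.0746
ΔG = RT ln(Qₚ/Kₚ) = (8.314 J mol⁻¹ K⁻¹)(500 K) × ln(0.0746/0.0194)
   = (4.157 kJ/mol)(1.347) = 5.60 kJ/mol
ΔG > 0, so the forward reaction is non-spontaneous (proceeds in reverse).

ΔG = 5.60 kJ/mol; the forward reaction is non-spontaneous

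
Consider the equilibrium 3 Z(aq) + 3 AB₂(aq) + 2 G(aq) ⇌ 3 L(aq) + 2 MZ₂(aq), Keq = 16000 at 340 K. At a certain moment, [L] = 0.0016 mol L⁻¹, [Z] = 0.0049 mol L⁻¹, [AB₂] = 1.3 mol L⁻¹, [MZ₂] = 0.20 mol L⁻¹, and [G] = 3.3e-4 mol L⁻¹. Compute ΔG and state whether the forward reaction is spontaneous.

ΔG = -2.86 kJ/mol; the forward reaction is spontaneous

Q = [L]³·[MZ₂]² / ([Z]³·[AB₂]³·[G]²) = (0.0016)³·(0.20)² / ((0.0049)³·(1.3)³·(3.3e-4)²) = 5820
ΔG = RT ln(Q/Keq) = (8.314 J mol⁻¹ K⁻¹)(340 K) × ln(5820/16000)
   = (2.827 kJ/mol)(-1.011) = -2.86 kJ/mol
ΔG < 0, so the forward reaction is spontaneous (proceeds forward).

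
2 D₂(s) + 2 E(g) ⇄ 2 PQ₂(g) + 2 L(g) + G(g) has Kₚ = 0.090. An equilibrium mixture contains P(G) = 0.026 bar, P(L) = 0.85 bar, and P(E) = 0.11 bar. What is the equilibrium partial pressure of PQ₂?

P(PQ₂) = 0.24 bar

(D₂ is a pure solid — omitted from Kₚ.)
At equilibrium, Kₚ = P(PQ₂)²·P(L)²·P(G) / P(E)² = 0.090.
(P(PQ₂))²·(0.85)²·(0.026) / (0.11)² = 0.090
P(PQ₂)² = 0.0580 ⇒ P(PQ₂) = 0.24 bar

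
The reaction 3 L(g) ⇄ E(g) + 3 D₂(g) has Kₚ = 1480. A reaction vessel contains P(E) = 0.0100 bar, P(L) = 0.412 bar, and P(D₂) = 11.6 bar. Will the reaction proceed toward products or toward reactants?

forward (toward products)

Qₚ = P(E)·P(D₂)³ / P(L)³ = (0.0100)·(11.6)³ / (0.412)³ = 223
Qₚ = 223 < Kₚ = 1480, so the forward reaction proceeds.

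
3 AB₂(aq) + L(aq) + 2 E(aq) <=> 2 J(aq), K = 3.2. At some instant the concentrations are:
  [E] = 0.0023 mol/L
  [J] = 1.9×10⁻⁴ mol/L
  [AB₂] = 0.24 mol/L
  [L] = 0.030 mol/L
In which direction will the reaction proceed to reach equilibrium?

Q = [J]² / ([AB₂]³·[L]·[E]²) = (1.9×10⁻⁴)² / ((0.24)³·(0.030)·(0.0023)²) = 16
Q = 16 > K = 3.2, so the reverse reaction proceeds.

toward reactants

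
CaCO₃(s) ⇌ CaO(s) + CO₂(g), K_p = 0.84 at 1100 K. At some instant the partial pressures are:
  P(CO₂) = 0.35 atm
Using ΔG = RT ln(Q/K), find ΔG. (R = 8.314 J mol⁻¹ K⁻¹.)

ΔG = -8.01 kJ/mol

(CaCO₃, CaO are pure solids — omitted from Q_p.)
Q_p = P(CO₂) = 0.350
ΔG = RT ln(Q_p/K_p) = (8.314 J mol⁻¹ K⁻¹)(1100 K) × ln(0.350/0.84)
   = (9.145 kJ/mol)(-0.8755) = -8.01 kJ/mol
ΔG < 0, so the forward reaction is spontaneous (proceeds forward).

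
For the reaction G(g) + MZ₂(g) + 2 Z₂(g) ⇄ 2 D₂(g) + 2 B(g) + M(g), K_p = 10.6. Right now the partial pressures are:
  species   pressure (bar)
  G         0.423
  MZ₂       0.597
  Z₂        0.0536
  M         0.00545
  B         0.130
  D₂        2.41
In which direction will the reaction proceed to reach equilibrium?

Q_p = P(D₂)²·P(B)²·P(M) / (P(G)·P(MZ₂)·P(Z₂)²) = (2.41)²·(0.130)²·(0.00545) / ((0.423)·(0.597)·(0.0536)²) = 0.737
Q_p = 0.737 < K_p = 10.6, so the forward reaction proceeds.

toward products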